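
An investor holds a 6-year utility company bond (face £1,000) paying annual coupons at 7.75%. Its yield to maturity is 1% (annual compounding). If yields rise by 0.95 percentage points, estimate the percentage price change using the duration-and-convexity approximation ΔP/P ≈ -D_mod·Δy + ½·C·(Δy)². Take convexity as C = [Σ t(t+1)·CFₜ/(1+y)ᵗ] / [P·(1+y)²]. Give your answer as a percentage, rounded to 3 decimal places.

With y = 0.01:
  t   CF        PV=CF/(1+0.01)^t    t·PV        t(t+1)·PV
  1        77.50        76.7327        76.7327         153.4653
  2        77.50        75.9729       151.9459         455.8377
  3        77.50        75.2207       225.6622         902.6488
  4        77.50        74.4760       297.9039       1,489.5195
  5        77.50        73.7386       368.6930       2,212.1577
  6     1,077.50     1,015.0537     6,090.3224      42,632.2571
  Σ                  1,391.1947     7,211.2601      47,845.8862
P = 1,391.1947; D_Mac = 5.18350 yrs; D_mod = 5.13218 yrs; C = 33.71428.
Duration effect: -5.13218 × (+0.0095) = -0.048756
Convexity effect: 0.5 × 33.71428 × (0.0095)² = +0.0015214
ΔP/P ≈ -0.048756 + 0.0015214 = -0.047234 = -4.7234%.

-4.723%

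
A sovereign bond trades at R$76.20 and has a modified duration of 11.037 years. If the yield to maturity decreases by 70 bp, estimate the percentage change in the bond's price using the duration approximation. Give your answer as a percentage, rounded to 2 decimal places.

Duration approximation: ΔP/P ≈ -D_mod · Δy = -11.037 × (-0.007) = +0.077259.
As a percentage: +7.7259%.

+7.73%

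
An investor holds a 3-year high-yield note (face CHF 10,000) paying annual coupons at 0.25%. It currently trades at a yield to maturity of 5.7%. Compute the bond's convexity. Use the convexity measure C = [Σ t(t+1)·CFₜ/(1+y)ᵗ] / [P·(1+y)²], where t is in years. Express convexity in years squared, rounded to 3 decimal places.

With y = 0.057:
  t   CF        PV=CF/(1+0.057)^t    t·PV        t(t+1)·PV
  1        25.00        23.6518        23.6518          47.3037
  2        25.00        22.3764        44.7528         134.2583
  3    10,025.00     8,489.0564    25,467.1692     101,868.6769
  Σ                  8,535.0846    25,535.5738     102,050.2389
P = 8,535.0846.
Convexity = Σ t(t+1)·PV / [P·(1+y)²] = 102,050.2389 / (8,535.0846 × 1.117249) = 10.70178.

10.702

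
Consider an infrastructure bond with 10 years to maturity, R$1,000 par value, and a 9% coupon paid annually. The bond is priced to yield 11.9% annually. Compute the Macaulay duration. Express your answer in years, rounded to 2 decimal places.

6.69 years

Periodic yield y = 0.119. Discount each cash flow and weight by its year:
  t   CF        PV=CF/(1+0.119)^t    t·PV
  1        90.00        80.4290        80.4290
  2        90.00        71.8757       143.7515
  3        90.00        64.2321       192.6964
  4        90.00        57.4014       229.6054
  5        90.00        51.2970       256.4851
  6        90.00        45.8418       275.0510
  7        90.00        40.9668       286.7675
  8        90.00        36.6102       292.8814
  9        90.00        32.7169       294.4518
  10    1,090.00       354.0998     3,540.9976
  Σ                    835.4706     5,593.1166
Price P = Σ PV = 835.4706.
Macaulay duration = Σ(t·PV) / P = 5,593.1166 / 835.4706 = 6.69457 years.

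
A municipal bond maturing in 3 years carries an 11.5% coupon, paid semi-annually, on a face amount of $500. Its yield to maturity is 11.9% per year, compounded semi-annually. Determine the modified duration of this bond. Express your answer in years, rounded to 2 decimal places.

2.47 years

Periodic yield y = 0.0595. First find Macaulay duration:
  t   CF        PV=CF/(1+0.0595)^t    t·PV
  1        28.75        27.1354        27.1354
  2        28.75        25.6116        51.2231
  3        28.75        24.1732        72.5197
  4        28.75        22.8157        91.2628
  5        28.75        21.5344       107.6721
  6       528.75       373.8046     2,242.8275
  Σ                    495.0749     2,592.6407
P = 495.0749; Macaulay duration = 2,592.6407 / 495.0749 = 5.23687 half-year periods = 2.61843 years.
Modified duration = D_Mac / (1 + y) = 2.61843 / 1.0595 = 2.47139 years.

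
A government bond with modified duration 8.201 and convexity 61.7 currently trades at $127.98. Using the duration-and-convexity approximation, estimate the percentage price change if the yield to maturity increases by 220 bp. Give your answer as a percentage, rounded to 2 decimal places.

-16.55%

Duration effect: -D_mod·Δy = -8.201 × (+0.022) = -0.180422
Convexity effect: ½·C·(Δy)² = 0.5 × 61.7 × (0.022)² = +0.0149314
ΔP/P ≈ -0.180422 + 0.0149314 = -0.1654906
= -16.54906%.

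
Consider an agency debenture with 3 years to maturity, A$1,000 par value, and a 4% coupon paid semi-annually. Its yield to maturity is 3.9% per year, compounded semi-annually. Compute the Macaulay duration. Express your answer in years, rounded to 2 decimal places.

Periodic yield y = 0.0195. Discount each cash flow and weight by its period:
  t   CF        PV=CF/(1+0.0195)^t    t·PV
  1        20.00        19.6175        19.6175
  2        20.00        19.2422        38.4845
  3        20.00        18.8742        56.6226
  4        20.00        18.5132        74.0527
  5        20.00        18.1591        90.7954
  6     1,020.00       908.3993     5,450.3958
  Σ                  1,002.8054     5,729.9684
Price P = Σ PV = 1,002.8054.
Macaulay duration = Σ(t·PV) / P = 5,729.9684 / 1,002.8054 = 5.71394 half-year periods.
In years: 5.71394 / 2 = 2.85697 years.

2.86 years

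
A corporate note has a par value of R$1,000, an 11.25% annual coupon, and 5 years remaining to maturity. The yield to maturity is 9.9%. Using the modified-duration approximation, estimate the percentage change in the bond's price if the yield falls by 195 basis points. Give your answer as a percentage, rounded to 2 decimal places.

Periodic yield y = 0.099. Modified duration first:
  t   CF        PV=CF/(1+0.099)^t    t·PV
  1       112.50       102.3658       102.3658
  2       112.50        93.1445       186.2890
  3       112.50        84.7539       254.2616
  4       112.50        77.1191       308.4763
  5     1,112.50       693.9234     3,469.6172
  Σ                  1,051.3066     4,321.0098
P = 1,051.3066; D_Mac = 4.11013 yrs; D_mod = 4.11013/(1+0.099) = 3.73988 yrs.
ΔP/P ≈ -D_mod · Δy = -3.73988 × (-0.0195) = +0.072928 = +7.2928%.

+7.29%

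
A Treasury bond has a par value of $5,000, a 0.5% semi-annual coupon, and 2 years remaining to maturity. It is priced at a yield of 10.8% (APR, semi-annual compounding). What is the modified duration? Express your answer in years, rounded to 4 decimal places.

Periodic yield y = 0.054. First find Macaulay duration:
  t   CF        PV=CF/(1+0.054)^t    t·PV
  1        12.50        11.8596        11.8596
  2        12.50        11.2520        22.5040
  3        12.50        10.6755        32.0265
  4     5,012.50     4,061.5513    16,246.2052
  Σ                  4,095.3383    16,312.5952
P = 4,095.3383; Macaulay duration = 16,312.5952 / 4,095.3383 = 3.98321 half-year periods = 1.99161 years.
Modified duration = D_Mac / (1 + y) = 1.99161 / 1.054 = 1.88957 years.

1.8896 years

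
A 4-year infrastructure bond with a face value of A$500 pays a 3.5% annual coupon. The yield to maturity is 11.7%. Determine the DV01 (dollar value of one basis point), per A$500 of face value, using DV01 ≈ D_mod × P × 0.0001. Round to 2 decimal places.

A$0.13

Periodic yield y = 0.117.
  t   CF        PV=CF/(1+0.117)^t    t·PV
  1        17.50        15.6670        15.6670
  2        17.50        14.0259        28.0519
  3        17.50        12.5568        37.6704
  4       517.50       332.4280     1,329.7122
  Σ                    374.6777     1,411.1014
P = 374.6777; D_Mac = 3.76617 yrs; D_mod = 3.37169 yrs.
DV01 ≈ 3.37169 × 374.6777 × 0.0001 = 0.126330.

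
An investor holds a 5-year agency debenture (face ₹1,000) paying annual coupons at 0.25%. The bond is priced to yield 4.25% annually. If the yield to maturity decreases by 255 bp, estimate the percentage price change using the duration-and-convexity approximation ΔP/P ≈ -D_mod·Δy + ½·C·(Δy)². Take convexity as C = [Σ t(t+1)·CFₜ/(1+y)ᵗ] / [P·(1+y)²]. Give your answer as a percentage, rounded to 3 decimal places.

With y = 0.0425:
  t   CF        PV=CF/(1+0.0425)^t    t·PV        t(t+1)·PV
  1         2.50         2.3981         2.3981           4.7962
  2         2.50         2.3003         4.6006          13.8019
  3         2.50         2.2065         6.6196          26.4785
  4         2.50         2.1166         8.4663          42.3317
  5     1,002.50       814.1493     4,070.7466      24,424.4795
  Σ                    823.1708     4,092.8313      24,511.8878
P = 823.1708; D_Mac = 4.97203 yrs; D_mod = 4.76933 yrs; C = 27.39900.
Duration effect: -4.76933 × (-0.0255) = +0.121618
Convexity effect: 0.5 × 27.39900 × (-0.0255)² = +0.0089081
ΔP/P ≈ +0.121618 + 0.0089081 = +0.130526 = +13.0526%.

+13.053%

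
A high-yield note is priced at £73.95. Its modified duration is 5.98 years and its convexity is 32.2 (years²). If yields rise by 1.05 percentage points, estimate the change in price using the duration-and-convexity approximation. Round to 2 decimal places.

-£4.51

Duration effect: -D_mod·Δy = -5.98 × (+0.0105) = -0.062790
Convexity effect: ½·C·(Δy)² = 0.5 × 32.2 × (0.0105)² = +0.001775025
ΔP/P ≈ -0.062790 + 0.001775025 = -0.061014975
ΔP ≈ 73.95 × (-0.061014975) = -4.51205740125.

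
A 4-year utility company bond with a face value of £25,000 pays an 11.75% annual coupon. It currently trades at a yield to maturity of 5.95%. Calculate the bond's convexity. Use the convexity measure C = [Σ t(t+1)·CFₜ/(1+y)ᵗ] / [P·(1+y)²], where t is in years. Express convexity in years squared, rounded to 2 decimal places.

With y = 0.0595:
  t   CF        PV=CF/(1+0.0595)^t    t·PV        t(t+1)·PV
  1     2,937.50     2,772.5342     2,772.5342       5,545.0684
  2     2,937.50     2,616.8327     5,233.6653      15,700.9960
  3     2,937.50     2,469.8751     7,409.6253      29,638.5012
  4    27,937.50    22,170.9191    88,683.6762     443,418.3810
  Σ                 30,030.1610   104,099.5011     494,302.9467
P = 30,030.1610.
Convexity = Σ t(t+1)·PV / [P·(1+y)²] = 494,302.9467 / (30,030.1610 × 1.122540) = 14.66336.

14.66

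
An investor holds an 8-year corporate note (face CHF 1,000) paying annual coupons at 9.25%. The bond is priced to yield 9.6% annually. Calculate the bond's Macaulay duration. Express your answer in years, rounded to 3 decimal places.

5.970 years

Periodic yield y = 0.096. Discount each cash flow and weight by its year:
  t   CF        PV=CF/(1+0.096)^t    t·PV
  1        92.50        84.3978        84.3978
  2        92.50        77.0053       154.0106
  3        92.50        70.2603       210.7809
  4        92.50        64.1061       256.4245
  5        92.50        58.4910       292.4549
  6        92.50        53.3677       320.2061
  7        92.50        48.6931       340.8520
  8     1,092.50       524.7314     4,197.8508
  Σ                    981.0527     5,856.9778
Price P = Σ PV = 981.0527.
Macaulay duration = Σ(t·PV) / P = 5,856.9778 / 981.0527 = 5.97009 years.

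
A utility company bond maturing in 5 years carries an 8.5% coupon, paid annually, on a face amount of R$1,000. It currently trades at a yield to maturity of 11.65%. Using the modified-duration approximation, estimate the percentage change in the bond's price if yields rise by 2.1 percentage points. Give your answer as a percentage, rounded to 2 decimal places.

-7.95%

Periodic yield y = 0.1165. Modified duration first:
  t   CF        PV=CF/(1+0.1165)^t    t·PV
  1        85.00        76.1308        76.1308
  2        85.00        68.1870       136.3740
  3        85.00        61.0721       183.2163
  4        85.00        54.6996       218.7983
  5     1,085.00       625.3686     3,126.8432
  Σ                    885.4581     3,741.3625
P = 885.4581; D_Mac = 4.22534 yrs; D_mod = 4.22534/(1+0.1165) = 3.78445 yrs.
ΔP/P ≈ -D_mod · Δy = -3.78445 × (+0.021) = -0.079474 = -7.9474%.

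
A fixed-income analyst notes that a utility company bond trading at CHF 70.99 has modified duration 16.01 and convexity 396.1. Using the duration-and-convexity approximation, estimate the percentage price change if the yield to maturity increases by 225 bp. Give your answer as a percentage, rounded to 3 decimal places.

-25.996%

Duration effect: -D_mod·Δy = -16.01 × (+0.0225) = -0.360225
Convexity effect: ½·C·(Δy)² = 0.5 × 396.1 × (0.0225)² = +0.1002628125
ΔP/P ≈ -0.360225 + 0.1002628125 = -0.2599621875
= -25.99621875%.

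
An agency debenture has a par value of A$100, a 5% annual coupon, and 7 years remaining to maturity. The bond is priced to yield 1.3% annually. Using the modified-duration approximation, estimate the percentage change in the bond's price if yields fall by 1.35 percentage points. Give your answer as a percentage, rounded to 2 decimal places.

Periodic yield y = 0.013. Modified duration first:
  t   CF        PV=CF/(1+0.013)^t    t·PV
  1         5.00         4.9358         4.9358
  2         5.00         4.8725         9.7450
  3         5.00         4.8100        14.4299
  4         5.00         4.7482        18.9929
  5         5.00         4.6873        23.4365
  6         5.00         4.6271        27.7629
  7       105.00        95.9231       671.4617
  Σ                    124.6041       770.7647
P = 124.6041; D_Mac = 6.18571 yrs; D_mod = 6.18571/(1+0.013) = 6.10633 yrs.
ΔP/P ≈ -D_mod · Δy = -6.10633 × (-0.0135) = +0.082435 = +8.2435%.

+8.24%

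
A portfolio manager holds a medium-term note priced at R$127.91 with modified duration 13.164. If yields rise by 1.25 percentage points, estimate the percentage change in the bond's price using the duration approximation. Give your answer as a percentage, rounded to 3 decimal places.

-16.455%

Duration approximation: ΔP/P ≈ -D_mod · Δy = -13.164 × (+0.0125) = -0.164550.
As a percentage: -16.4550%.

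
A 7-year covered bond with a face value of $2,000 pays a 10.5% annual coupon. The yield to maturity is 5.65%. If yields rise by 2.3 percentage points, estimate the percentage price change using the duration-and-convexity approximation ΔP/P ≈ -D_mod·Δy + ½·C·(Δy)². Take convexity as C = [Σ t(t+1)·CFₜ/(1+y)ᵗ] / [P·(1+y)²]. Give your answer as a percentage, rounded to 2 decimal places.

With y = 0.0565:
  t   CF        PV=CF/(1+0.0565)^t    t·PV        t(t+1)·PV
  1       210.00       198.7695       198.7695         397.5390
  2       210.00       188.1396       376.2793       1,128.8378
  3       210.00       178.0782       534.2346       2,136.9386
  4       210.00       168.5549       674.2195       3,371.0973
  5       210.00       159.5408       797.7040       4,786.2242
  6       210.00       151.0088       906.0529       6,342.3700
  7     2,210.00     1,504.2006    10,529.4044      84,235.2348
  Σ                  2,548.2925    14,016.6641     102,398.2418
P = 2,548.2925; D_Mac = 5.50041 yrs; D_mod = 5.20626 yrs; C = 36.00014.
Duration effect: -5.20626 × (+0.023) = -0.119744
Convexity effect: 0.5 × 36.00014 × (0.023)² = +0.0095220
ΔP/P ≈ -0.119744 + 0.0095220 = -0.110222 = -11.0222%.

-11.02%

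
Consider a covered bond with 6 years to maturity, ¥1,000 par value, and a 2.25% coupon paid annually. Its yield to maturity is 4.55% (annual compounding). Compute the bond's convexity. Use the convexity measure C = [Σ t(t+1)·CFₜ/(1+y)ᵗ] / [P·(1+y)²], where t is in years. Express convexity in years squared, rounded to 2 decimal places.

35.49

With y = 0.0455:
  t   CF        PV=CF/(1+0.0455)^t    t·PV        t(t+1)·PV
  1        22.50        21.5208        21.5208          43.0416
  2        22.50        20.5842        41.1684         123.5053
  3        22.50        19.6884        59.0652         236.2608
  4        22.50        18.8316        75.3263         376.6313
  5        22.50        18.0120        90.0601         540.3605
  6     1,022.50       782.9231     4,697.5385      32,882.7692
  Σ                    881.5601     4,984.6792      34,202.5687
P = 881.5601.
Convexity = Σ t(t+1)·PV / [P·(1+y)²] = 34,202.5687 / (881.5601 × 1.093070) = 35.49431.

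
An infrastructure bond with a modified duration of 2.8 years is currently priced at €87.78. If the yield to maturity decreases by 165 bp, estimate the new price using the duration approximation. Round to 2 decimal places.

Duration approximation: ΔP/P ≈ -D_mod · Δy = -2.8 × (-0.0165) = +0.046200.
New price ≈ 87.78 × (1 + 0.046200) = 91.835436.

€91.84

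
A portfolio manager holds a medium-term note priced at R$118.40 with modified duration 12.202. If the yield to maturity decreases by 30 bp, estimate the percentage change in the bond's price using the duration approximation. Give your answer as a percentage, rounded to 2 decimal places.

Duration approximation: ΔP/P ≈ -D_mod · Δy = -12.202 × (-0.003) = +0.036606.
As a percentage: +3.6606%.

+3.66%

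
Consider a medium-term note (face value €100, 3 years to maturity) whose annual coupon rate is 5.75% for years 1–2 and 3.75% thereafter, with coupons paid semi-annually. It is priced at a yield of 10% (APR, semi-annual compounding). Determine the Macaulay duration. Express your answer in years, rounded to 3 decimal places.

Periodic yield y = 0.05. Discount each cash flow and weight by its period:
  t   CF        PV=CF/(1+0.05)^t    t·PV
  1        2.875         2.7381         2.7381
  2        2.875         2.6077         5.2154
  3        2.875         2.4835         7.4506
  4        2.875         2.3653         9.4611
  5        1.875         1.4691         7.3456
  6      101.875        76.0207       456.1242
  Σ                     87.6844       488.3349
Price P = Σ PV = 87.6844.
Macaulay duration = Σ(t·PV) / P = 488.3349 / 87.6844 = 5.56923 half-year periods.
In years: 5.56923 / 2 = 2.78462 years.

2.785 years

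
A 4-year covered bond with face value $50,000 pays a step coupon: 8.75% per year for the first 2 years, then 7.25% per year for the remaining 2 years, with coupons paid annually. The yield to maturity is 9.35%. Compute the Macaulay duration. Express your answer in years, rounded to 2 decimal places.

Periodic yield y = 0.0935. Discount each cash flow and weight by its year:
  t   CF        PV=CF/(1+0.0935)^t    t·PV
  1     4,375.00     4,000.9145     4,000.9145
  2     4,375.00     3,658.8153     7,317.6305
  3     3,625.00     2,772.3729     8,317.1188
  4    53,625.00    37,505.2579   150,021.0314
  Σ                 47,937.3605   169,656.6952
Price P = Σ PV = 47,937.3605.
Macaulay duration = Σ(t·PV) / P = 169,656.6952 / 47,937.3605 = 3.53913 years.

3.54 years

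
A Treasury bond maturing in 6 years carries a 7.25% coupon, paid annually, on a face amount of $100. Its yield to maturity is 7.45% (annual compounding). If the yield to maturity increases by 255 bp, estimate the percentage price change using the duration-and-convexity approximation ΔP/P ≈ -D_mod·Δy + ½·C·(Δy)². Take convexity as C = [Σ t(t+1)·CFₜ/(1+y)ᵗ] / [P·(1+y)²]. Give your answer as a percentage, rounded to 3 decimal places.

-11.087%

With y = 0.0745:
  t   CF        PV=CF/(1+0.0745)^t    t·PV        t(t+1)·PV
  1         7.25         6.7473         6.7473          13.4946
  2         7.25         6.2795        12.5590          37.6770
  3         7.25         5.8441        17.5323          70.1294
  4         7.25         5.4389        21.7557         108.7783
  5         7.25         5.0618        25.3091         151.8543
  6       107.25        69.6881       418.1288       2,926.9013
  Σ                     99.0598       502.0321       3,308.8349
P = 99.0598; D_Mac = 5.06797 yrs; D_mod = 4.71659 yrs; C = 28.93109.
Duration effect: -4.71659 × (+0.0255) = -0.120273
Convexity effect: 0.5 × 28.93109 × (0.0255)² = +0.0094062
ΔP/P ≈ -0.120273 + 0.0094062 = -0.110867 = -11.0867%.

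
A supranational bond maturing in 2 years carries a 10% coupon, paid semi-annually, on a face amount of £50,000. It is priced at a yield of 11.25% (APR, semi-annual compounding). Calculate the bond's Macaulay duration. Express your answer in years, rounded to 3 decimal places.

Periodic yield y = 0.05625. Discount each cash flow and weight by its period:
  t   CF        PV=CF/(1+0.05625)^t    t·PV
  1     2,500.00     2,366.8639     2,366.8639
  2     2,500.00     2,240.8179     4,481.6358
  3     2,500.00     2,121.4844     6,364.4532
  4    52,500.00    42,178.6248   168,714.4991
  Σ                 48,907.7910   181,927.4520
Price P = Σ PV = 48,907.7910.
Macaulay duration = Σ(t·PV) / P = 181,927.4520 / 48,907.7910 = 3.71981 half-year periods.
In years: 3.71981 / 2 = 1.85990 years.

1.860 years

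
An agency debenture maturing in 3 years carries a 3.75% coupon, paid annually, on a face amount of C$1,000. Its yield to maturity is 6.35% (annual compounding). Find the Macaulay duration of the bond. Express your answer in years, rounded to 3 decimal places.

2.889 years

Periodic yield y = 0.0635. Discount each cash flow and weight by its year:
  t   CF        PV=CF/(1+0.0635)^t    t·PV
  1        37.50        35.2609        35.2609
  2        37.50        33.1556        66.3111
  3     1,037.50       862.5328     2,587.5984
  Σ                    930.9493     2,689.1705
Price P = Σ PV = 930.9493.
Macaulay duration = Σ(t·PV) / P = 2,689.1705 / 930.9493 = 2.88863 years.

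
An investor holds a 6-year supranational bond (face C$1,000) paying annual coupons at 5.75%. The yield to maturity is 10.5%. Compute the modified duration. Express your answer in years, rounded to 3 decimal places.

Periodic yield y = 0.105. First find Macaulay duration:
  t   CF        PV=CF/(1+0.105)^t    t·PV
  1        57.50        52.0362        52.0362
  2        57.50        47.0916        94.1832
  3        57.50        42.6168       127.8505
  4        57.50        38.5673       154.2690
  5        57.50        34.9025       174.5125
  6     1,057.50       580.9071     3,485.4428
  Σ                    796.1215     4,088.2941
P = 796.1215; Macaulay duration = 4,088.2941 / 796.1215 = 5.13526 years.
Modified duration = D_Mac / (1 + y) = 5.13526 / 1.105 = 4.64730 years.

4.647 years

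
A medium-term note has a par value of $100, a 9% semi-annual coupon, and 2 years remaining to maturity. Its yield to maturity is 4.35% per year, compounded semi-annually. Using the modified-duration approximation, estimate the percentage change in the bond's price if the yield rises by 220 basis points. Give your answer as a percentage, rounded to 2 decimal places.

-4.05%

Periodic yield y = 0.02175. Modified duration first:
  t   CF        PV=CF/(1+0.02175)^t    t·PV
  1         4.50         4.4042         4.4042
  2         4.50         4.3105         8.6209
  3         4.50         4.2187        12.6561
  4       104.50        95.8821       383.5285
  Σ                    108.8155       409.2098
P = 108.8155; D_Mac = 3.76058 half-year periods = 1.88029 yrs; D_mod = 1.88029/(1+0.02175) = 1.84027 yrs.
ΔP/P ≈ -D_mod · Δy = -1.84027 × (+0.022) = -0.040486 = -4.0486%.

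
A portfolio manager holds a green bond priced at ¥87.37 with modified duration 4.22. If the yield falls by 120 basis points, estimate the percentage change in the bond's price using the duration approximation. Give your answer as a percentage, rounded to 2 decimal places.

Duration approximation: ΔP/P ≈ -D_mod · Δy = -4.22 × (-0.012) = +0.050640.
As a percentage: +5.0640%.

+5.06%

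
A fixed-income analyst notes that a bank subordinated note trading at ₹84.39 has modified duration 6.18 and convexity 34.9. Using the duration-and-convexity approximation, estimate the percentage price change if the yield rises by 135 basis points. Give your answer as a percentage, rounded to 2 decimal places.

Duration effect: -D_mod·Δy = -6.18 × (+0.0135) = -0.083430
Convexity effect: ½·C·(Δy)² = 0.5 × 34.9 × (0.0135)² = +0.0031802625
ΔP/P ≈ -0.083430 + 0.0031802625 = -0.0802497375
= -8.02497375%.

-8.02%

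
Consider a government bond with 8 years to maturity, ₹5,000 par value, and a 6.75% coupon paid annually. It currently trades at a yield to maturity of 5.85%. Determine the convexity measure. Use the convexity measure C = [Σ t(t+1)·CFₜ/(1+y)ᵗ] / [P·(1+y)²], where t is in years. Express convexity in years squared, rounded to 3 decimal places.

48.249

With y = 0.0585:
  t   CF        PV=CF/(1+0.0585)^t    t·PV        t(t+1)·PV
  1       337.50       318.8474       318.8474         637.6949
  2       337.50       301.2257       602.4514       1,807.3543
  3       337.50       284.5779       853.7337       3,414.9350
  4       337.50       268.8502     1,075.4007       5,377.0036
  5       337.50       253.9917     1,269.9583       7,619.7500
  6       337.50       239.9543     1,439.7260      10,078.0821
  7       337.50       226.6928     1,586.8497      12,694.7972
  8     5,337.50     3,386.9672    27,095.7375     243,861.6375
  Σ                  5,281.1072    34,242.7048     285,491.2544
P = 5,281.1072.
Convexity = Σ t(t+1)·PV / [P·(1+y)²] = 285,491.2544 / (5,281.1072 × 1.120422) = 48.24875.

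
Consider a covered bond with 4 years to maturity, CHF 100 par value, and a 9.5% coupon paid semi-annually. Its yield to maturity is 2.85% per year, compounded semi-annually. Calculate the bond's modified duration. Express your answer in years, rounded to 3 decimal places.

3.441 years

Periodic yield y = 0.01425. First find Macaulay duration:
  t   CF        PV=CF/(1+0.01425)^t    t·PV
  1         4.75         4.6833         4.6833
  2         4.75         4.6175         9.2349
  3         4.75         4.5526        13.6578
  4         4.75         4.4886        17.9545
  5         4.75         4.4256        22.1278
  6         4.75         4.3634        26.1803
  7         4.75         4.3021        30.1146
  8       104.75        93.5393       748.3140
  Σ                    124.9722       872.2672
P = 124.9722; Macaulay duration = 872.2672 / 124.9722 = 6.97969 half-year periods = 3.48984 years.
Modified duration = D_Mac / (1 + y) = 3.48984 / 1.01425 = 3.44081 years.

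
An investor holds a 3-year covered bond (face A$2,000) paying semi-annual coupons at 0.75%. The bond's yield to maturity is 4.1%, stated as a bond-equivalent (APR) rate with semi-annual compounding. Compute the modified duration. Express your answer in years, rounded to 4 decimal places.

Periodic yield y = 0.0205. First find Macaulay duration:
  t   CF        PV=CF/(1+0.0205)^t    t·PV
  1         7.50         7.3493         7.3493
  2         7.50         7.2017        14.4034
  3         7.50         7.0570        21.1711
  4         7.50         6.9153        27.6611
  5         7.50         6.7764        33.8818
  6     2,007.50     1,777.3686    10,664.2115
  Σ                  1,812.6683    10,768.6782
P = 1,812.6683; Macaulay duration = 10,768.6782 / 1,812.6683 = 5.94079 half-year periods = 2.97039 years.
Modified duration = D_Mac / (1 + y) = 2.97039 / 1.0205 = 2.91072 years.

2.9107 years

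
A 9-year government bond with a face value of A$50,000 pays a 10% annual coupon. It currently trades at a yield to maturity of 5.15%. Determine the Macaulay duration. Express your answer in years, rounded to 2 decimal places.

Periodic yield y = 0.0515. Discount each cash flow and weight by its year:
  t   CF        PV=CF/(1+0.0515)^t    t·PV
  1     5,000.00     4,755.1117     4,755.1117
  2     5,000.00     4,522.2175     9,044.4351
  3     5,000.00     4,300.7299    12,902.1898
  4     5,000.00     4,090.0903    16,360.3612
  5     5,000.00     3,889.7673    19,448.8364
  6     5,000.00     3,699.2556    22,195.5337
  7     5,000.00     3,518.0748    24,626.5234
  8     5,000.00     3,345.7677    26,766.1418
  9    55,000.00    35,000.8988   315,008.0888
  Σ                 67,121.9137   451,107.2220
Price P = Σ PV = 67,121.9137.
Macaulay duration = Σ(t·PV) / P = 451,107.2220 / 67,121.9137 = 6.72071 years.

6.72 years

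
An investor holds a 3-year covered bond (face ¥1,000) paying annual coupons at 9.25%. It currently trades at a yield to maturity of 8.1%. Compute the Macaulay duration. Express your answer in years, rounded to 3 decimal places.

Periodic yield y = 0.081. Discount each cash flow and weight by its year:
  t   CF        PV=CF/(1+0.081)^t    t·PV
  1        92.50        85.5689        85.5689
  2        92.50        79.1572       158.3144
  3     1,092.50       864.8571     2,594.5714
  Σ                  1,029.5832     2,838.4546
Price P = Σ PV = 1,029.5832.
Macaulay duration = Σ(t·PV) / P = 2,838.4546 / 1,029.5832 = 2.75690 years.

2.757 years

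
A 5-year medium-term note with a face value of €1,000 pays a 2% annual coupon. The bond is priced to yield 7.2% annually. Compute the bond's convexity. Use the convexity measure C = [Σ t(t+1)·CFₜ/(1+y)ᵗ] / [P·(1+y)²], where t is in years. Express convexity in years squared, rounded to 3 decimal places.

24.577

With y = 0.072:
  t   CF        PV=CF/(1+0.072)^t    t·PV        t(t+1)·PV
  1        20.00        18.6567        18.6567          37.3134
  2        20.00        17.4037        34.8073         104.4219
  3        20.00        16.2348        48.7043         194.8170
  4        20.00        15.1444        60.5774         302.8872
  5     1,020.00       720.4872     3,602.4358      21,614.6148
  Σ                    787.9266     3,765.1815      22,254.0543
P = 787.9266.
Convexity = Σ t(t+1)·PV / [P·(1+y)²] = 22,254.0543 / (787.9266 × 1.149184) = 24.57728.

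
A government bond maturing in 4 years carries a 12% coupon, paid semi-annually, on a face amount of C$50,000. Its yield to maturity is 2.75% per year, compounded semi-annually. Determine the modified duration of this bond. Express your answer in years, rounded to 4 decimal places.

Periodic yield y = 0.01375. First find Macaulay duration:
  t   CF        PV=CF/(1+0.01375)^t    t·PV
  1     3,000.00     2,959.3095     2,959.3095
  2     3,000.00     2,919.1709     5,838.3418
  3     3,000.00     2,879.5767     8,638.7301
  4     3,000.00     2,840.5196    11,362.0783
  5     3,000.00     2,801.9922    14,009.9609
  6     3,000.00     2,763.9874    16,583.9241
  7     3,000.00     2,726.4980    19,085.4860
  8    53,000.00    47,514.8029   380,118.4230
  Σ                 67,405.8571   458,596.2538
P = 67,405.8571; Macaulay duration = 458,596.2538 / 67,405.8571 = 6.80351 half-year periods = 3.40175 years.
Modified duration = D_Mac / (1 + y) = 3.40175 / 1.01375 = 3.35561 years.

3.3556 years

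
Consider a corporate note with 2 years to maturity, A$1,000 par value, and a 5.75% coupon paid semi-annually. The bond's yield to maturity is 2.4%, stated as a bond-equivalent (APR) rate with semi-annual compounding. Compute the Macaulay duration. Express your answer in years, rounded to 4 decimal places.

Periodic yield y = 0.012. Discount each cash flow and weight by its period:
  t   CF        PV=CF/(1+0.012)^t    t·PV
  1        28.75        28.4091        28.4091
  2        28.75        28.0722        56.1444
  3        28.75        27.7394        83.2181
  4     1,028.75       980.8166     3,923.2663
  Σ                  1,065.0372     4,091.0379
Price P = Σ PV = 1,065.0372.
Macaulay duration = Σ(t·PV) / P = 4,091.0379 / 1,065.0372 = 3.84122 half-year periods.
In years: 3.84122 / 2 = 1.92061 years.

1.9206 years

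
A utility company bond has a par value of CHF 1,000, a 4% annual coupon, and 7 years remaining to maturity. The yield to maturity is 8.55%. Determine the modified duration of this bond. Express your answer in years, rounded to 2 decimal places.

Periodic yield y = 0.0855. First find Macaulay duration:
  t   CF        PV=CF/(1+0.0855)^t    t·PV
  1        40.00        36.8494        36.8494
  2        40.00        33.9469        67.8938
  3        40.00        31.2731        93.8192
  4        40.00        28.8098       115.2393
  5        40.00        26.5406       132.7030
  6        40.00        24.4501       146.7007
  7     1,040.00       585.6317     4,099.4216
  Σ                    767.5016     4,692.6271
P = 767.5016; Macaulay duration = 4,692.6271 / 767.5016 = 6.11416 years.
Modified duration = D_Mac / (1 + y) = 6.11416 / 1.0855 = 5.63257 years.

5.63 years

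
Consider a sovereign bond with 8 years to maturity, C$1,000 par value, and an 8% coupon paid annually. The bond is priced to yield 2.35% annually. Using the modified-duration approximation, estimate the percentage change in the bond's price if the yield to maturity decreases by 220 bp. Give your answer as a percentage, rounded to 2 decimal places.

+14.00%

Periodic yield y = 0.0235. Modified duration first:
  t   CF        PV=CF/(1+0.0235)^t    t·PV
  1        80.00        78.1632        78.1632
  2        80.00        76.3685       152.7370
  3        80.00        74.6151       223.8452
  4        80.00        72.9019       291.6074
  5        80.00        71.2280       356.1400
  6        80.00        69.5926       417.5554
  7        80.00        67.9947       475.9629
  8     1,080.00       896.8524     7,174.8193
  Σ                  1,407.7163     9,170.8304
P = 1,407.7163; D_Mac = 6.51469 yrs; D_mod = 6.51469/(1+0.0235) = 6.36511 yrs.
ΔP/P ≈ -D_mod · Δy = -6.36511 × (-0.022) = +0.140032 = +14.0032%.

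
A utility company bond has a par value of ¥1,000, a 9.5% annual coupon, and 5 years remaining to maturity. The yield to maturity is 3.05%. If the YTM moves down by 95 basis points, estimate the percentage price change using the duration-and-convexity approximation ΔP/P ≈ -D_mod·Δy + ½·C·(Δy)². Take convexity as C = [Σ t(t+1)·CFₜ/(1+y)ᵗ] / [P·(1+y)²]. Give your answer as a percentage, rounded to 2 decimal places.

+4.08%

With y = 0.0305:
  t   CF        PV=CF/(1+0.0305)^t    t·PV        t(t+1)·PV
  1        95.00        92.1883        92.1883         184.3765
  2        95.00        89.4597       178.9195         536.7584
  3        95.00        86.8120       260.4359       1,041.7437
  4        95.00        84.2426       336.9703       1,684.8515
  5     1,095.00       942.2673     4,711.3367      28,268.0202
  Σ                  1,294.9699     5,579.8506      31,715.7503
P = 1,294.9699; D_Mac = 4.30887 yrs; D_mod = 4.18133 yrs; C = 23.06319.
Duration effect: -4.18133 × (-0.0095) = +0.039723
Convexity effect: 0.5 × 23.06319 × (-0.0095)² = +0.0010407
ΔP/P ≈ +0.039723 + 0.0010407 = +0.040763 = +4.0763%.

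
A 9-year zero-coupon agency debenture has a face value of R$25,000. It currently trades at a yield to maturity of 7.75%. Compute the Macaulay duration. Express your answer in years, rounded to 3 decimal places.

A zero-coupon bond has a single cash flow at maturity, so its Macaulay duration equals its maturity: 9 years.

9.000 years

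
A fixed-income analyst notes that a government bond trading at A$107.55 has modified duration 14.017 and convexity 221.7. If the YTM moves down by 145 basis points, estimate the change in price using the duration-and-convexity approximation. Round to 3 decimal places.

Duration effect: -D_mod·Δy = -14.017 × (-0.0145) = +0.2032465
Convexity effect: ½·C·(Δy)² = 0.5 × 221.7 × (-0.0145)² = +0.0233062125
ΔP/P ≈ +0.2032465 + 0.0233062125 = +0.2265527125
ΔP ≈ 107.55 × (+0.2265527125) = +24.365744229375.

+A$24.366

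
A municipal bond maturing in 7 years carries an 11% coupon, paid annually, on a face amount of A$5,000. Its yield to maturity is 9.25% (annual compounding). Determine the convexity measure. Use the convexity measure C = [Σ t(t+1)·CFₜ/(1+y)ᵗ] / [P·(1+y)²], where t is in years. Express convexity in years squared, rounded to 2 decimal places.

With y = 0.0925:
  t   CF        PV=CF/(1+0.0925)^t    t·PV        t(t+1)·PV
  1       550.00       503.4325       503.4325       1,006.8650
  2       550.00       460.8078       921.6156       2,764.8467
  3       550.00       421.7920     1,265.3760       5,061.5042
  4       550.00       386.0796     1,544.3186       7,721.5929
  5       550.00       353.3910     1,766.9549      10,601.7294
  6       550.00       323.4700     1,940.8200      13,585.7402
  7     5,550.00     2,987.7404    20,914.1830     167,313.4639
  Σ                  5,436.7133    28,856.7006     208,055.7423
P = 5,436.7133.
Convexity = Σ t(t+1)·PV / [P·(1+y)²] = 208,055.7423 / (5,436.7133 × 1.193556) = 32.06272.

32.06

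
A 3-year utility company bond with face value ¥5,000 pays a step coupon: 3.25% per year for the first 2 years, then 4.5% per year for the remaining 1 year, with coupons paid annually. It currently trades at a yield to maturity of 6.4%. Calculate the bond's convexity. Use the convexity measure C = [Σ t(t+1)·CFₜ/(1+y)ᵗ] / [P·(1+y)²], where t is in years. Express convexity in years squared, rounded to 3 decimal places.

With y = 0.064:
  t   CF        PV=CF/(1+0.064)^t    t·PV        t(t+1)·PV
  1       162.50       152.7256       152.7256         305.4511
  2       162.50       143.5391       287.0781         861.2344
  3     5,225.00     4,337.7190    13,013.1569      52,052.6275
  Σ                  4,633.9836    13,452.9606      53,219.3131
P = 4,633.9836.
Convexity = Σ t(t+1)·PV / [P·(1+y)²] = 53,219.3131 / (4,633.9836 × 1.132096) = 10.14452.

10.145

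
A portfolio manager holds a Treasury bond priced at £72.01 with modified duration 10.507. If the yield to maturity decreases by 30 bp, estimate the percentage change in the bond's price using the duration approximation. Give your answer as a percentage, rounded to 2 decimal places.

Duration approximation: ΔP/P ≈ -D_mod · Δy = -10.507 × (-0.003) = +0.031521.
As a percentage: +3.1521%.

+3.15%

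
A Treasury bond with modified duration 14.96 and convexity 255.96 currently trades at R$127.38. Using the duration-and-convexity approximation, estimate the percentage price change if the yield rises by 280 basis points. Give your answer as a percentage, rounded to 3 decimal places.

Duration effect: -D_mod·Δy = -14.96 × (+0.028) = -0.418880
Convexity effect: ½·C·(Δy)² = 0.5 × 255.96 × (0.028)² = +0.10033632
ΔP/P ≈ -0.418880 + 0.10033632 = -0.31854368
= -31.854368%.

-31.854%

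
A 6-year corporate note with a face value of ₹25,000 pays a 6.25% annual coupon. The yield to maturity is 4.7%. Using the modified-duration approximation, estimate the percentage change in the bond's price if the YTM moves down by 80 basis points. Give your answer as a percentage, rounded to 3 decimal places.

Periodic yield y = 0.047. Modified duration first:
  t   CF        PV=CF/(1+0.047)^t    t·PV
  1     1,562.50     1,492.3591     1,492.3591
  2     1,562.50     1,425.3669     2,850.7338
  3     1,562.50     1,361.3819     4,084.1458
  4     1,562.50     1,300.2693     5,201.0771
  5     1,562.50     1,241.9000     6,209.4999
  6    26,562.50    20,164.5650   120,987.3899
  Σ                 26,985.8422   140,825.2055
P = 26,985.8422; D_Mac = 5.21848 yrs; D_mod = 5.21848/(1+0.047) = 4.98423 yrs.
ΔP/P ≈ -D_mod · Δy = -4.98423 × (-0.008) = +0.039874 = +3.9874%.

+3.987%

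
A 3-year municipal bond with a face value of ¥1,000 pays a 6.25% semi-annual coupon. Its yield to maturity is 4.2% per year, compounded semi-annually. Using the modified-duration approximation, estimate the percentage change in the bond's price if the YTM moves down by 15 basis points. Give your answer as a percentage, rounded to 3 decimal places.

Periodic yield y = 0.021. Modified duration first:
  t   CF        PV=CF/(1+0.021)^t    t·PV
  1        31.25        30.6072        30.6072
  2        31.25        29.9777        59.9554
  3        31.25        29.3611        88.0834
  4        31.25        28.7572       115.0289
  5        31.25        28.1657       140.8287
  6     1,031.25       910.3523     5,462.1140
  Σ                  1,057.2214     5,896.6177
P = 1,057.2214; D_Mac = 5.57747 half-year periods = 2.78873 yrs; D_mod = 2.78873/(1+0.021) = 2.73137 yrs.
ΔP/P ≈ -D_mod · Δy = -2.73137 × (-0.0015) = +0.004097 = +0.4097%.

+0.410%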